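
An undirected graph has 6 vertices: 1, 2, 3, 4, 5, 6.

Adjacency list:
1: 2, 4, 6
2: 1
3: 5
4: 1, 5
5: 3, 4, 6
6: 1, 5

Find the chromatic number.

3 and 5 are adjacent, so at least 2 colors are needed.
2 colors suffice: 1=a, 2=b, 3=b, 4=b, 5=a, 6=b. Every edge joins two different colors.

2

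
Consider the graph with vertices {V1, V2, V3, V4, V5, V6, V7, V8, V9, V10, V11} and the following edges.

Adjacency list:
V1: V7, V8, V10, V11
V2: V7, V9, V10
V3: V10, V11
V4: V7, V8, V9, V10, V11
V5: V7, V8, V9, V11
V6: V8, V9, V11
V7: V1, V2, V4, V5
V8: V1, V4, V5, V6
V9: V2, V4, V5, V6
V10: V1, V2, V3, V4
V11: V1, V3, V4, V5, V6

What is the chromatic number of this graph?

2

V4 and V8 are adjacent, so at least 2 colors are needed.
2 colors suffice: color R → {V1, V2, V3, V4, V5, V6}; color B → {V7, V8, V9, V10, V11}. No two adjacent vertices share a color.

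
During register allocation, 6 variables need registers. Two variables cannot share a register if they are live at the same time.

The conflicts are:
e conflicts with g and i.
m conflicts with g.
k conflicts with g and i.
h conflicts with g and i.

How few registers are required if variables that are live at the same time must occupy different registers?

2

h and i conflict, so at least 2 registers are needed.
2 registers suffice: e=2, m=2, k=2, h=2, g=1, i=1. No two conflicting variables share a register.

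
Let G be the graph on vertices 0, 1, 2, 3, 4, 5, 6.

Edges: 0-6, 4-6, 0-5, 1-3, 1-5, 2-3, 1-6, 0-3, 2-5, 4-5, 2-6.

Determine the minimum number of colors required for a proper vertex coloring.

2

1 and 3 are adjacent, so at least 2 colors are needed.
A valid assignment using 2 colors: 0=b, 1=b, 2=b, 3=a, 4=b, 5=a, 6=a. Every edge joins two different colors.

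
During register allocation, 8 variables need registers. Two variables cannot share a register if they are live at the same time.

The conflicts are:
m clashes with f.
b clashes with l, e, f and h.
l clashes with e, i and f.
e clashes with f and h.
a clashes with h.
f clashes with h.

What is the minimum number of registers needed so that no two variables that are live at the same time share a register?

b, l, e, f pairwise conflict, so at least 4 registers are needed.
A valid assignment using 4 registers: m=2, b=3, l=2, e=4, a=1, i=1, f=1, h=2. Each listed conflict is separated.

4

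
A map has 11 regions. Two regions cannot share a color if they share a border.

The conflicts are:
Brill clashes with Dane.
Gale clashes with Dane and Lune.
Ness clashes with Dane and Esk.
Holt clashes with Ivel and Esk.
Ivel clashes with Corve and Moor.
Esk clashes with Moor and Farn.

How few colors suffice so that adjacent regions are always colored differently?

2

Ness and Esk conflict, so at least 2 colors are needed.
One proper 2-coloring: Brill=2, Gale=2, Ness=2, Dane=1, Holt=2, Ivel=1, Lune=1, Corve=2, Esk=1, Moor=2, Farn=2. Each listed conflict is separated.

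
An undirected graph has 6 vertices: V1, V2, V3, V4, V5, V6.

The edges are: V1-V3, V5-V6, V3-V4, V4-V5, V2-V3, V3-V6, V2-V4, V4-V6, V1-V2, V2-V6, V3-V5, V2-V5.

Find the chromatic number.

5

V2, V3, V4, V5, V6 are pairwise adjacent (a clique of size 5), so at least 5 colors are needed.
5 colors suffice: color red → {V2}; color blue → {V3}; color green → {V1, V5}; color yellow → {V4}; color purple → {V6}. Each edge has distinct colors on its endpoints.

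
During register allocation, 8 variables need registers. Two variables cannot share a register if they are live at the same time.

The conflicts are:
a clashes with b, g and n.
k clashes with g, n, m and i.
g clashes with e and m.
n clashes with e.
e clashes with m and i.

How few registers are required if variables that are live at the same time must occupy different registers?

g, e, m are mutually in conflict, so at least 3 registers are needed.
Using 3 registers: a=1, b=2, k=1, g=2, n=2, e=1, m=3, i=2. Every pair that conflicts lands in different registers.

3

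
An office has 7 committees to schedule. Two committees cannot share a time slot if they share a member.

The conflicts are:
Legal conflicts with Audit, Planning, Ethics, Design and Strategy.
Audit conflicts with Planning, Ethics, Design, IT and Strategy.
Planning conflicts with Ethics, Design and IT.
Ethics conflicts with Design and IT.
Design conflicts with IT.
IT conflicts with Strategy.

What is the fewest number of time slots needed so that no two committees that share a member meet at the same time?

Legal, Audit, Planning, Ethics, Design are mutually in conflict, so at least 5 time slots are needed.
5 time slots suffice: time slot 1 → {Audit}; time slot 2 → {Ethics, Strategy}; time slot 3 → {Design}; time slot 4 → {Legal, IT}; time slot 5 → {Planning}. Each listed conflict is separated.

5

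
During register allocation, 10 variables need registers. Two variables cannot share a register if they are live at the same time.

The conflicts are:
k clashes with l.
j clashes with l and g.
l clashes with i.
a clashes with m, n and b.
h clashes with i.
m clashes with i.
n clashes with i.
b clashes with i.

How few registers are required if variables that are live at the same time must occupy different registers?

2

n and i conflict, so at least 2 registers are needed.
2 registers suffice: register 1 → {k, j, a, i}; register 2 → {l, g, h, m, n, b}. No two conflicting variables share a register.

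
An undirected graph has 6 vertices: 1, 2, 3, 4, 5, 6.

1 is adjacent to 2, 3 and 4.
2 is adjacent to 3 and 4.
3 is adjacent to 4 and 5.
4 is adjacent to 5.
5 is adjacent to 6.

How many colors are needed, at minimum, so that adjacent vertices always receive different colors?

1, 2, 3, 4 are mutually adjacent (a clique of size 4), so at least 4 colors are needed.
4 colors suffice: color red → {3, 6}; color blue → {4}; color green → {1, 5}; color yellow → {2}. No two adjacent vertices share a color.

4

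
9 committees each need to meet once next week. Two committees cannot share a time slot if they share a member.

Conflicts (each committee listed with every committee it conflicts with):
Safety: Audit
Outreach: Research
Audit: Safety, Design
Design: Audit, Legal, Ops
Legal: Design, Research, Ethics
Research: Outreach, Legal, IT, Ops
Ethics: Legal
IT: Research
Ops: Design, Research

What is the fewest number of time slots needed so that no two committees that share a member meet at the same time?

Legal and Research conflict, so at least 2 time slots are needed.
Using 2 time slots: Safety=1, Outreach=2, Audit=2, Design=1, Legal=2, Research=1, Ethics=1, IT=2, Ops=2. No two conflicting committees share a time slot.

2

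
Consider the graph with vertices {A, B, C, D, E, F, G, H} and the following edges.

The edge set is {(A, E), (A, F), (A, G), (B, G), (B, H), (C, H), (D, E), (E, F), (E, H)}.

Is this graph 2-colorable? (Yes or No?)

No

A, E, F are mutually adjacent, so at least 3 colors are needed.
So 2 colors are not enough.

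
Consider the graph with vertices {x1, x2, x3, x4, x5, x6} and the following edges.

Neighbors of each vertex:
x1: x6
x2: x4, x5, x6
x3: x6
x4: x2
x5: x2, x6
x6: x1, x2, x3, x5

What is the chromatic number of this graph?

3

x2, x5, x6 form a triangle, so at least 3 colors are needed.
One proper 3-coloring: x1=2, x2=2, x3=2, x4=1, x5=3, x6=1. Every edge joins two different colors.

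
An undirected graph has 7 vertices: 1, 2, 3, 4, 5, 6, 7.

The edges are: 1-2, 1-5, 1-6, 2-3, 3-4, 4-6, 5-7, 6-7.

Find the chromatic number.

3

The cycle 3-4-6-1-2-3 has odd length 5, so it cannot be 2-colored; at least 3 colors are needed.
3 colors suffice: color red → {3, 5, 6}; color blue → {1, 4, 7}; color green → {2}. Every edge joins two different colors.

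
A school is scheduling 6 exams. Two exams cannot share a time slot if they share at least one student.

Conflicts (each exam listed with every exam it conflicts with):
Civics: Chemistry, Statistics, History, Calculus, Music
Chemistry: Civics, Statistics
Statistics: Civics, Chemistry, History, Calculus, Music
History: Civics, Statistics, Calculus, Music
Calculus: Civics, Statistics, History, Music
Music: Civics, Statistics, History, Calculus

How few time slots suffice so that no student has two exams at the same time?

5

Civics, Statistics, History, Calculus, Music all conflict with each other, so at least 5 time slots are needed.
Using 5 time slots: Civics=2, Chemistry=3, Statistics=1, History=4, Calculus=5, Music=3. No two conflicting exams share a time slot.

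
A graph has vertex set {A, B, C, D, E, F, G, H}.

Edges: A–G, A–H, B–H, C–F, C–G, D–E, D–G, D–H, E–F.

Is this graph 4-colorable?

The chromatic number is 3. The cycle F-E-D-G-C-F has odd length 5, so it cannot be 2-colored; at least 3 colors are needed.
A valid assignment using 3 colors: A=red, B=red, C=green, D=red, E=blue, F=red, G=blue, H=blue.
Since 4 ≥ 3, a proper 4-coloring certainly exists.

Yes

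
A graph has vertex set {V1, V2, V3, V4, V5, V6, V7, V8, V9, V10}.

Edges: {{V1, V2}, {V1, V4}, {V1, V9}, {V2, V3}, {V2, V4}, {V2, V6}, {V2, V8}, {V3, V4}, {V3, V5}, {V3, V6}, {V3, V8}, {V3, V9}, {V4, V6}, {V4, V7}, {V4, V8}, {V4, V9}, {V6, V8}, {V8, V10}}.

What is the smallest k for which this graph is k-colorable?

5

V2, V3, V4, V6, V8 form a clique, so at least 5 colors are needed.
A valid assignment using 5 colors: V1=B, V2=Y, V3=B, V4=R, V5=R, V6=P, V7=B, V8=G, V9=G, V10=R. Every edge joins two different colors.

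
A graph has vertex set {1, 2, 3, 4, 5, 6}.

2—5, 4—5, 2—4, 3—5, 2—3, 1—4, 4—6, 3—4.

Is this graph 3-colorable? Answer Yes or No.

No

2, 3, 4, 5 are mutually adjacent (a clique of size 4), so at least 4 colors are needed.
So 3 colors are not enough.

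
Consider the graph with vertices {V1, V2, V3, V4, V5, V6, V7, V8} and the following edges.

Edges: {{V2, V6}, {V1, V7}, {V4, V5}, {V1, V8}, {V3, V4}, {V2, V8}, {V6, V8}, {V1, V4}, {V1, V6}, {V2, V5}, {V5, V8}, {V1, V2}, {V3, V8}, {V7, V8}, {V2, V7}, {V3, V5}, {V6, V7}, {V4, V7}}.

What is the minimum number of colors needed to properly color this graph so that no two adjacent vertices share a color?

5

V1, V2, V6, V7, V8 are mutually adjacent (a clique of size 5), so at least 5 colors are needed.
5 colors suffice: color 1 → {V4, V8}; color 2 → {V5, V7}; color 3 → {V2, V3}; color 4 → {V1}; color 5 → {V6}. Every edge joins two different colors.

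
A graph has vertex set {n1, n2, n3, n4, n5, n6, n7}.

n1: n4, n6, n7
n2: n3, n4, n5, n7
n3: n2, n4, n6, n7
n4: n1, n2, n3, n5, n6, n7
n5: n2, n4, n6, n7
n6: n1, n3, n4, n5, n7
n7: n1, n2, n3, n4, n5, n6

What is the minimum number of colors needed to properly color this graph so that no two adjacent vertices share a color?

n1, n4, n6, n7 are mutually adjacent (a clique of size 4), so at least 4 colors are needed.
A valid assignment using 4 colors: n1=4, n2=3, n3=4, n4=2, n5=4, n6=3, n7=1. No two adjacent vertices share a color.

4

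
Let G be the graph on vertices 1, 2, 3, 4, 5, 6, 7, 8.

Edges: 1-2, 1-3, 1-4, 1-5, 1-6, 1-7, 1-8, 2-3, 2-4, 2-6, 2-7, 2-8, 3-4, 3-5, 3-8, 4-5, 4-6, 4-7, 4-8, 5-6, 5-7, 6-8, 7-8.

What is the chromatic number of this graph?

5

1, 2, 4, 7, 8 are pairwise adjacent (a clique of size 5), so at least 5 colors are needed.
5 colors suffice: color a → {1}; color b → {4}; color c → {2, 5}; color d → {8}; color e → {3, 6, 7}. Each edge has distinct colors on its endpoints.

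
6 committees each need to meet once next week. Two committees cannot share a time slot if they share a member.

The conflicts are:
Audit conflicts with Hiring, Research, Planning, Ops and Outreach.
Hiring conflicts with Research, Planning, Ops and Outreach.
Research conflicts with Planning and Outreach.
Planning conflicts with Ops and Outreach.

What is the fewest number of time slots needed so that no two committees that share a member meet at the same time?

Audit, Hiring, Research, Planning, Outreach all conflict with each other, so at least 5 time slots are needed.
5 time slots suffice: time slot 1 → {Hiring}; time slot 2 → {Audit}; time slot 3 → {Planning}; time slot 4 → {Ops, Outreach}; time slot 5 → {Research}. Each listed conflict is separated.

5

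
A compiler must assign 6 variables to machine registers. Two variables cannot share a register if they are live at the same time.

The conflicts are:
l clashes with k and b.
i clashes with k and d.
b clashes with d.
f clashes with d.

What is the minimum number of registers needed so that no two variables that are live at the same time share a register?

The cycle l-k-i-d-b-l has odd length 5, so it cannot be 2-colored; at least 3 registers are needed.
A valid assignment using 3 registers: l=3, i=2, k=1, b=2, f=2, d=1. Every pair that conflicts lands in different registers.

3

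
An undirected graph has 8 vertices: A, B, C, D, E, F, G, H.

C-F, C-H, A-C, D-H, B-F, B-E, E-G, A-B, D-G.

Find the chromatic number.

3

The cycle C-A-B-E-G-D-H-C has odd length 7, so it cannot be 2-colored; at least 3 colors are needed.
3 colors suffice: color 1 → {B, C, D}; color 2 → {A, E, F, H}; color 3 → {G}. No two adjacent vertices share a color.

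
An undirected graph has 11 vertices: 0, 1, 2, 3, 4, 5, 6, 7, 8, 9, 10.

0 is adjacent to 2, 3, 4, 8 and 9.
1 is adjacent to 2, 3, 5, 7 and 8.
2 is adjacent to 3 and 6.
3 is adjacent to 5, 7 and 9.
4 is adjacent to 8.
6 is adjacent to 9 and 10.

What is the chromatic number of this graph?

3

1, 3, 7 form a triangle, so at least 3 colors are needed.
One proper 3-coloring: 0=b, 1=b, 2=c, 3=a, 4=c, 5=c, 6=a, 7=c, 8=a, 9=c, 10=b. Each edge has distinct colors on its endpoints.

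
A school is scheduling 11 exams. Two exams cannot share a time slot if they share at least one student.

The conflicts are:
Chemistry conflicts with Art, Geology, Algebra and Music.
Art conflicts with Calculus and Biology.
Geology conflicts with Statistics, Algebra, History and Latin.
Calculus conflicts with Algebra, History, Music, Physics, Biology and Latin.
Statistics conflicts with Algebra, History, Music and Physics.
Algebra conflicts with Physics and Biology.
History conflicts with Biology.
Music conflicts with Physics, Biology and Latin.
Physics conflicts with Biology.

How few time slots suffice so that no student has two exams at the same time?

Calculus, Music, Physics, Biology pairwise conflict, so at least 4 time slots are needed.
Using 4 time slots: Chemistry=1, Art=2, Geology=3, Calculus=1, Statistics=1, Algebra=2, History=2, Music=2, Physics=4, Biology=3, Latin=4. Every pair that conflicts lands in different time slots.

4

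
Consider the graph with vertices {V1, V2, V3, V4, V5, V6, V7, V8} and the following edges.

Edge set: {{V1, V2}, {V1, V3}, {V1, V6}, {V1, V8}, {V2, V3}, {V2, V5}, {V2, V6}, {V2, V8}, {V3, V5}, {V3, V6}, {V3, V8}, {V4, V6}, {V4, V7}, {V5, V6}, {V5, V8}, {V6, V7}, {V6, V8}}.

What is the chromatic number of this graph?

V2, V3, V5, V6, V8 are mutually adjacent (a clique of size 5), so at least 5 colors are needed.
5 colors suffice: color 1 → {V6}; color 2 → {V3, V7}; color 3 → {V2, V4}; color 4 → {V8}; color 5 → {V1, V5}. Each edge has distinct colors on its endpoints.

5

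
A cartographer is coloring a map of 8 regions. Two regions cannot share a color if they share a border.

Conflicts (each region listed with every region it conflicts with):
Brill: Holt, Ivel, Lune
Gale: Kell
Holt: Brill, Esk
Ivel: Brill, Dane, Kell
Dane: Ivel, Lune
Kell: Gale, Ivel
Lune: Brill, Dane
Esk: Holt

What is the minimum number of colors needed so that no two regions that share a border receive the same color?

2

Brill and Lune conflict, so at least 2 colors are needed.
2 colors suffice: color 1 → {Gale, Holt, Ivel, Lune}; color 2 → {Brill, Dane, Kell, Esk}. Each listed conflict is separated.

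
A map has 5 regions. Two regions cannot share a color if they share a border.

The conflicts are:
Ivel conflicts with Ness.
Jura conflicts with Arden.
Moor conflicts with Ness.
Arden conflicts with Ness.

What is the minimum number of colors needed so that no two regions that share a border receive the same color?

2

Jura and Arden conflict, so at least 2 colors are needed.
2 colors suffice: color 1 → {Jura, Ness}; color 2 → {Ivel, Moor, Arden}. Every pair that conflicts lands in different colors.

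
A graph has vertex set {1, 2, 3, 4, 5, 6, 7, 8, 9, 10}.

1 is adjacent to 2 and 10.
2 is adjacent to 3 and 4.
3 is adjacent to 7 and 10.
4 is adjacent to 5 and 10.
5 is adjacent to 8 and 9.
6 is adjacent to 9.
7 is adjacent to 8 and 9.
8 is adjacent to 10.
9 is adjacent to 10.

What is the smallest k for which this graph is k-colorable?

4 and 5 are adjacent, so at least 2 colors are needed.
2 colors suffice: 1=blue, 2=red, 3=blue, 4=blue, 5=red, 6=red, 7=red, 8=blue, 9=blue, 10=red. Each edge has distinct colors on its endpoints.

2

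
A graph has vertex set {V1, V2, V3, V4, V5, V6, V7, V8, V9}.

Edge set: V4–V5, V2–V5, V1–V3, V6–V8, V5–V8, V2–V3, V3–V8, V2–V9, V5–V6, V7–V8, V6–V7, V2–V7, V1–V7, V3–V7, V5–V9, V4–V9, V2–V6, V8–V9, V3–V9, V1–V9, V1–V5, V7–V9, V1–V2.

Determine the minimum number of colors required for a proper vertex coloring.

5

V1, V2, V3, V7, V9 form a clique, so at least 5 colors are needed.
One proper 5-coloring: V1=Y, V2=G, V3=P, V4=G, V5=B, V6=R, V7=B, V8=G, V9=R. Every edge joins two different colors.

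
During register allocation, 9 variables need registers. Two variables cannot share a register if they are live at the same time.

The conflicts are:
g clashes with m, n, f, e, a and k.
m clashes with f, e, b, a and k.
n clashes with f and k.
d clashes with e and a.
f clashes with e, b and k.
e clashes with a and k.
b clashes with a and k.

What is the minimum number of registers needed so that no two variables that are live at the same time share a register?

5

g, m, f, e, k are mutually in conflict, so at least 5 registers are needed.
Using 5 registers: g=1, m=2, n=2, d=1, f=4, e=3, b=1, a=4, k=5. Each listed conflict is separated.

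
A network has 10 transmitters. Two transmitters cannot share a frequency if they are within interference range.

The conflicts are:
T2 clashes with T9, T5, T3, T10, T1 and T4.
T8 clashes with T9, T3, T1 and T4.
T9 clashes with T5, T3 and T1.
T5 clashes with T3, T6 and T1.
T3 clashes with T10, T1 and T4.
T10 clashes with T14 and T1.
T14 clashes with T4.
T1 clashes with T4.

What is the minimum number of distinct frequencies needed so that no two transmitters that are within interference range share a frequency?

T2, T9, T5, T3, T1 all conflict with each other, so at least 5 frequencies are needed.
5 frequencies suffice: frequency 1 → {T6, T14, T1}; frequency 2 → {T3}; frequency 3 → {T2, T8}; frequency 4 → {T9, T10, T4}; frequency 5 → {T5}. Each listed conflict is separated.

5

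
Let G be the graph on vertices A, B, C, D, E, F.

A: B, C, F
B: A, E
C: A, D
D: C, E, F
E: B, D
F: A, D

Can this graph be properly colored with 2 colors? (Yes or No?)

No

The cycle C-A-B-E-D-C has odd length 5, so it cannot be 2-colored; at least 3 colors are needed.
So 2 colors are not enough.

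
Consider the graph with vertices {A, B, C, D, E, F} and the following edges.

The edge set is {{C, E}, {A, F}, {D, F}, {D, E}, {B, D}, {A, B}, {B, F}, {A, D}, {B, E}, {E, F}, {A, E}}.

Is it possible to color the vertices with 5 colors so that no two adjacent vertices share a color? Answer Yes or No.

Yes

The chromatic number is 5. A, B, D, E, F are mutually adjacent (a clique of size 5), so at least 5 colors are needed.
A valid assignment using 5 colors: A=4, B=3, C=2, D=2, E=1, F=5.
That is already a proper 5-coloring.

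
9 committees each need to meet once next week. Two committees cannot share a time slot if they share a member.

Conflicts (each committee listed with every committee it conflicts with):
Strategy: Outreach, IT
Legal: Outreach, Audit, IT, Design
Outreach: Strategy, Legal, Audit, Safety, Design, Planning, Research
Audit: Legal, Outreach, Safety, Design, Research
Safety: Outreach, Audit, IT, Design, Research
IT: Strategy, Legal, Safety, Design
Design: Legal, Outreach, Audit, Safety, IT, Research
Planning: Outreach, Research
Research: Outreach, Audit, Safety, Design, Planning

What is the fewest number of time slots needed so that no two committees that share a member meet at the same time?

Outreach, Audit, Safety, Design, Research pairwise conflict, so at least 5 time slots are needed.
5 time slots suffice: time slot 1 → {Outreach, IT}; time slot 2 → {Strategy, Design, Planning}; time slot 3 → {Legal, Research}; time slot 4 → {Safety}; time slot 5 → {Audit}. Every pair that conflicts lands in different time slots.

5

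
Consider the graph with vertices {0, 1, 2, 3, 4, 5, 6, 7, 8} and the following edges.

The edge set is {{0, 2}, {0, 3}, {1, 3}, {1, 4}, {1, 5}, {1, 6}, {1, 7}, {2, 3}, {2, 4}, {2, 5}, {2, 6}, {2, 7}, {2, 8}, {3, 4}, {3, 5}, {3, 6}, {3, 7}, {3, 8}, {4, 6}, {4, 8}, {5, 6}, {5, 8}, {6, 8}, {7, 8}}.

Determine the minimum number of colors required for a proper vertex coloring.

5

2, 3, 5, 6, 8 form a clique, so at least 5 colors are needed.
5 colors suffice: 0=c, 1=b, 2=b, 3=a, 4=e, 5=e, 6=d, 7=d, 8=c. No two adjacent vertices share a color.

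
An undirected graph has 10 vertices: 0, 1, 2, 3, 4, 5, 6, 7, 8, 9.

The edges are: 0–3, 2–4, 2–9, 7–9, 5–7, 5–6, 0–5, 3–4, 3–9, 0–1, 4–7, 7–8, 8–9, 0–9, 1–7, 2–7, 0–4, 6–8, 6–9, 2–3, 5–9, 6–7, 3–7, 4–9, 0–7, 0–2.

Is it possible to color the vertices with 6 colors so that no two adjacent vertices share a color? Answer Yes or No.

The chromatic number is 6. 0, 2, 3, 4, 7, 9 are mutually adjacent (a clique of size 6), so at least 6 colors are needed.
6 colors suffice: color red → {7}; color blue → {1, 9}; color green → {0, 6}; color yellow → {2, 5, 8}; color purple → {4}; color orange → {3}.
That is already a proper 6-coloring.

Yes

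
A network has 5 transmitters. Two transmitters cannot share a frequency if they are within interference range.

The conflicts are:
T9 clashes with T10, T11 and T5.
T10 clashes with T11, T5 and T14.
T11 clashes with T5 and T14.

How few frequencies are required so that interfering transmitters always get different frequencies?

4

T9, T10, T11, T5 all conflict with each other, so at least 4 frequencies are needed.
Using 4 frequencies: T9=4, T10=2, T11=1, T5=3, T14=3. Every pair that conflicts lands in different frequencies.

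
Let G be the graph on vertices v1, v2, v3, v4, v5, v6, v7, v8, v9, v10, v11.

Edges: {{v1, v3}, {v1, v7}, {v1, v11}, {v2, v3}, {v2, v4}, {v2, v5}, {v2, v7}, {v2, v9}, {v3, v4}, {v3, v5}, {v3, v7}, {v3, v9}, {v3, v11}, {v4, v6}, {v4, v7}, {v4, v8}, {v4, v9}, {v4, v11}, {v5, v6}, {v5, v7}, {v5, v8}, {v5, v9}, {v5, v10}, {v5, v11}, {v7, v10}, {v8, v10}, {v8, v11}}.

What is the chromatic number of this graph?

4

v2, v3, v4, v7 form a clique, so at least 4 colors are needed.
A valid assignment using 4 colors: v1=1, v2=4, v3=2, v4=1, v5=1, v6=2, v7=3, v8=2, v9=3, v10=4, v11=3. Every edge joins two different colors.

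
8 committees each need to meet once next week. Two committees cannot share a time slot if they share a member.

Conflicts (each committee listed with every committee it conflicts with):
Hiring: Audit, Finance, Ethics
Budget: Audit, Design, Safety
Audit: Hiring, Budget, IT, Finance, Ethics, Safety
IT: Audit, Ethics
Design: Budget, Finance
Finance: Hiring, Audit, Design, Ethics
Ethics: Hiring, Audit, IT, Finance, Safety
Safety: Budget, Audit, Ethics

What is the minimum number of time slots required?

4

Hiring, Audit, Finance, Ethics pairwise conflict, so at least 4 time slots are needed.
4 time slots suffice: time slot 1 → {Audit, Design}; time slot 2 → {Budget, Ethics}; time slot 3 → {IT, Finance, Safety}; time slot 4 → {Hiring}. No two conflicting committees share a time slot.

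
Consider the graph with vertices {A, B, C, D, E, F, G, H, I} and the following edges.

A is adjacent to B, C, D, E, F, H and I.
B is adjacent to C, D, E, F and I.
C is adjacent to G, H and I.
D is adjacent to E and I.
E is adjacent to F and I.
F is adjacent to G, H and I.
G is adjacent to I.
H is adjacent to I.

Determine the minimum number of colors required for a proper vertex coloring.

A, B, D, E, I form a clique, so at least 5 colors are needed.
5 colors suffice: color red → {I}; color blue → {A, G}; color green → {C, D, F}; color yellow → {B, H}; color purple → {E}. Each edge has distinct colors on its endpoints.

5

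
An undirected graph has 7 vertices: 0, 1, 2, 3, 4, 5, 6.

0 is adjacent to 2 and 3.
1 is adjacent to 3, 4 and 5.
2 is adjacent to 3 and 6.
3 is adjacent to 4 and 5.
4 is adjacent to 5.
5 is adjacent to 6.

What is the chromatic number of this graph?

4

1, 3, 4, 5 are mutually adjacent (a clique of size 4), so at least 4 colors are needed.
4 colors suffice: color red → {3, 6}; color blue → {2, 5}; color green → {0, 1}; color yellow → {4}. Each edge has distinct colors on its endpoints.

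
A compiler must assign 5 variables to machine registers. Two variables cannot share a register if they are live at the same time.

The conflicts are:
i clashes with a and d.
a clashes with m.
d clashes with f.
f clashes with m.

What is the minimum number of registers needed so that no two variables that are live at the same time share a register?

The cycle i-d-f-m-a-i has odd length 5, so it cannot be 2-colored; at least 3 registers are needed.
3 registers suffice: register 1 → {i, f}; register 2 → {d, m}; register 3 → {a}. Every pair that conflicts lands in different registers.

3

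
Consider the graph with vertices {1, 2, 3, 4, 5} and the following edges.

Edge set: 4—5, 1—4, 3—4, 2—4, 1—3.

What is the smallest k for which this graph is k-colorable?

3

1, 3, 4 form a triangle, so at least 3 colors are needed.
3 colors suffice: 1=c, 2=b, 3=b, 4=a, 5=b. Every edge joins two different colors.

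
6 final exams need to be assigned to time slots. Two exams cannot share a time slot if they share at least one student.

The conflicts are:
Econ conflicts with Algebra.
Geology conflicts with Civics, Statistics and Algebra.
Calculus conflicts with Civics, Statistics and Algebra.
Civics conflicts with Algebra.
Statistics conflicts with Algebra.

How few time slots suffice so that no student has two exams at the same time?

Calculus, Civics, Algebra all conflict with each other, so at least 3 time slots are needed.
3 time slots suffice: time slot 1 → {Algebra}; time slot 2 → {Econ, Civics, Statistics}; time slot 3 → {Geology, Calculus}. Each listed conflict is separated.

3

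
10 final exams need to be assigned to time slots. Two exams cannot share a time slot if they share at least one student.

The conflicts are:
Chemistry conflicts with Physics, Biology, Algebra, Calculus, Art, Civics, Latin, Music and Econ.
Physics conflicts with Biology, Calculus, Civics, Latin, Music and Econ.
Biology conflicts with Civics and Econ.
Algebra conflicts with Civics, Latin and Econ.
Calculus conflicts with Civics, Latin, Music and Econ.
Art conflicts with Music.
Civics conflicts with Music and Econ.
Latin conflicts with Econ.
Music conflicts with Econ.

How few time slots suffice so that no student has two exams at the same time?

Chemistry, Physics, Calculus, Civics, Music, Econ pairwise conflict, so at least 6 time slots are needed.
6 time slots suffice: time slot 1 → {Chemistry}; time slot 2 → {Art, Econ}; time slot 3 → {Civics, Latin}; time slot 4 → {Physics, Algebra}; time slot 5 → {Biology, Calculus}; time slot 6 → {Music}. Every pair that conflicts lands in different time slots.

6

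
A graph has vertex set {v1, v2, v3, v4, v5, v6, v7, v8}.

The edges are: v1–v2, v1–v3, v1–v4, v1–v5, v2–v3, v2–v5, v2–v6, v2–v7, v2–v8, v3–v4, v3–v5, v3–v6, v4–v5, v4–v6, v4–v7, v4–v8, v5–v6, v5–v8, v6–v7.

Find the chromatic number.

v1, v2, v3, v5 form a clique, so at least 4 colors are needed.
A valid assignment using 4 colors: v1=4, v2=1, v3=3, v4=1, v5=2, v6=4, v7=2, v8=3. Each edge has distinct colors on its endpoints.

4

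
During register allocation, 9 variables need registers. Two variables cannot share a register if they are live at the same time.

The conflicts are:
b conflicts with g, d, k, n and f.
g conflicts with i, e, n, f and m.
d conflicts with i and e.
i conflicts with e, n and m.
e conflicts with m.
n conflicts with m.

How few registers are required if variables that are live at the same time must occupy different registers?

g, i, n, m are mutually in conflict, so at least 4 registers are needed.
4 registers suffice: register 1 → {g, d, k}; register 2 → {b, i}; register 3 → {e, n, f}; register 4 → {m}. Each listed conflict is separated.

4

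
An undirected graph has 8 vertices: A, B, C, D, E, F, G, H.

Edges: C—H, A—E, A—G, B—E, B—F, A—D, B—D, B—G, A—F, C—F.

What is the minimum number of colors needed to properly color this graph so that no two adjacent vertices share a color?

A and E are adjacent, so at least 2 colors are needed.
One proper 2-coloring: A=1, B=1, C=1, D=2, E=2, F=2, G=2, H=2. Each edge has distinct colors on its endpoints.

2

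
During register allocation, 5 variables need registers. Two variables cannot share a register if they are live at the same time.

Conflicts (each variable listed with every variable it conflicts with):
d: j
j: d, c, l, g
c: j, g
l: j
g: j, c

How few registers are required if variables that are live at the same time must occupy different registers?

3

j, c, g are mutually in conflict, so at least 3 registers are needed.
3 registers suffice: register 1 → {j}; register 2 → {d, l, g}; register 3 → {c}. Each listed conflict is separated.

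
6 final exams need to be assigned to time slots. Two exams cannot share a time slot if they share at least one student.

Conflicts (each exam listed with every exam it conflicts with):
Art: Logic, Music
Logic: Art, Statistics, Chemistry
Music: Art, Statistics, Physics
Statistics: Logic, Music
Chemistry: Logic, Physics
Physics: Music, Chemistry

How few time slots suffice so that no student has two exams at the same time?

3

The cycle Music-Statistics-Logic-Chemistry-Physics-Music has odd length 5, so it cannot be 2-colored; at least 3 time slots are needed.
3 time slots suffice: time slot 1 → {Logic, Music}; time slot 2 → {Art, Statistics, Physics}; time slot 3 → {Chemistry}. No two conflicting exams share a time slot.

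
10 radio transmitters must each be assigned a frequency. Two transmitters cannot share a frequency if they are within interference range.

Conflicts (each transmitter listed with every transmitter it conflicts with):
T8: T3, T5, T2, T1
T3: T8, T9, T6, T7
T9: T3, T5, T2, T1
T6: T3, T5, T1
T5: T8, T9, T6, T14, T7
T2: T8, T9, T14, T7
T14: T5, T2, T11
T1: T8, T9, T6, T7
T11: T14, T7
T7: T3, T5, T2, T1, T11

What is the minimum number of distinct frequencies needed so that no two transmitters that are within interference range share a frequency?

T5 and T14 conflict, so at least 2 frequencies are needed.
2 frequencies suffice: T8=2, T3=1, T9=2, T6=2, T5=1, T2=1, T14=2, T1=1, T11=1, T7=2. Each listed conflict is separated.

2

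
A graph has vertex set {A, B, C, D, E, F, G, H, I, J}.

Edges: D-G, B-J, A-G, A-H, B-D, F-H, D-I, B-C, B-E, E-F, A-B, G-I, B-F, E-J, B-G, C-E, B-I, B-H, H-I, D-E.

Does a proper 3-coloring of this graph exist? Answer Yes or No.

B, D, G, I are mutually adjacent (a clique of size 4), so at least 4 colors are needed.
So 3 colors are not enough.

No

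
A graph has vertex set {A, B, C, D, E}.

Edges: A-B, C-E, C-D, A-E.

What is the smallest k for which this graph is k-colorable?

2

C and D are adjacent, so at least 2 colors are needed.
One proper 2-coloring: A=2, B=1, C=2, D=1, E=1. No two adjacent vertices share a color.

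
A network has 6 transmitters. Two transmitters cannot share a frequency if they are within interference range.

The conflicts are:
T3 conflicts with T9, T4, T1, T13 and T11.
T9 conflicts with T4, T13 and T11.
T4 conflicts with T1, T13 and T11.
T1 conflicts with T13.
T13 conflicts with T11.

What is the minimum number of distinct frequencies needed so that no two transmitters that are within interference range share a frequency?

T3, T9, T4, T13, T11 are mutually in conflict, so at least 5 frequencies are needed.
5 frequencies suffice: frequency 1 → {T13}; frequency 2 → {T3}; frequency 3 → {T4}; frequency 4 → {T1, T11}; frequency 5 → {T9}. No two conflicting transmitters share a frequency.

5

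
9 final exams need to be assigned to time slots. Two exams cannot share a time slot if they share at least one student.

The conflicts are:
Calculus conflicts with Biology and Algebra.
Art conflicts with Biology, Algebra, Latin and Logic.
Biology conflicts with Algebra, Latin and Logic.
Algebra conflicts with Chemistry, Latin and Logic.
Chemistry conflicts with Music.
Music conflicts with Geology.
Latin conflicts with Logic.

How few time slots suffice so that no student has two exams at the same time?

Art, Biology, Algebra, Latin, Logic are mutually in conflict, so at least 5 time slots are needed.
5 time slots suffice: time slot 1 → {Algebra, Music}; time slot 2 → {Biology, Chemistry, Geology}; time slot 3 → {Calculus, Latin}; time slot 4 → {Art}; time slot 5 → {Logic}. Every pair that conflicts lands in different time slots.

5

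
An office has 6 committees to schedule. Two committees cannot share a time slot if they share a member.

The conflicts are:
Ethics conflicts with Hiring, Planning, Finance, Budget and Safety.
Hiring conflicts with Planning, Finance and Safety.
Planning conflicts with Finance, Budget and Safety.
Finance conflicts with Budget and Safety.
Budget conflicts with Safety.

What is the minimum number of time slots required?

5

Ethics, Hiring, Planning, Finance, Safety all conflict with each other, so at least 5 time slots are needed.
A valid assignment using 5 time slots: Ethics=3, Hiring=5, Planning=4, Finance=2, Budget=5, Safety=1. Every pair that conflicts lands in different time slots.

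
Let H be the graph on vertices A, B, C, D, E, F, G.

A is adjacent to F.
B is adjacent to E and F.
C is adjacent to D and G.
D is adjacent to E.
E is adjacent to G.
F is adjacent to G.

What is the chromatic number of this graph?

C and G are adjacent, so at least 2 colors are needed.
2 colors suffice: color 1 → {A, B, D, G}; color 2 → {C, E, F}. Every edge joins two different colors.

2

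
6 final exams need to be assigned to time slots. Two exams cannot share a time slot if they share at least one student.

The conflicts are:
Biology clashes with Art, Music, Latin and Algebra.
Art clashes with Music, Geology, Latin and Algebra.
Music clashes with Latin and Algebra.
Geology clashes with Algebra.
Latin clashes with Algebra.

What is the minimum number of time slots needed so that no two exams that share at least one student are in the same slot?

Biology, Art, Music, Latin, Algebra all conflict with each other, so at least 5 time slots are needed.
5 time slots suffice: time slot 1 → {Algebra}; time slot 2 → {Art}; time slot 3 → {Geology, Latin}; time slot 4 → {Biology}; time slot 5 → {Music}. Every pair that conflicts lands in different time slots.

5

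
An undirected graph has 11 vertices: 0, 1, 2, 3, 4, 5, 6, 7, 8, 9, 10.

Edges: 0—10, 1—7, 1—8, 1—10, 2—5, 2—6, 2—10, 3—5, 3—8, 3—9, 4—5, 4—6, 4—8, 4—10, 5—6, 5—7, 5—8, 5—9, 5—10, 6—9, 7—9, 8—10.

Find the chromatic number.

4

4, 5, 8, 10 are mutually adjacent (a clique of size 4), so at least 4 colors are needed.
4 colors suffice: color red → {0, 1, 5}; color blue → {9, 10}; color green → {6, 7, 8}; color yellow → {2, 3, 4}. Every edge joins two different colors.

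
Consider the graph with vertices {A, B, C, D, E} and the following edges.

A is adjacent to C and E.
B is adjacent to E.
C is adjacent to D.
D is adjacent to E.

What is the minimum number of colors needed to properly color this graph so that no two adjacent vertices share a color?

2

A and C are adjacent, so at least 2 colors are needed.
One proper 2-coloring: A=2, B=2, C=1, D=2, E=1. No two adjacent vertices share a color.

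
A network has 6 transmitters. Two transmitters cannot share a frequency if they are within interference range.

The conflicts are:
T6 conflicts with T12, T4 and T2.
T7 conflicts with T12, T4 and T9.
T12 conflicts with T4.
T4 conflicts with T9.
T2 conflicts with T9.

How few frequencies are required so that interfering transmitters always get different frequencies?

T7, T4, T9 pairwise conflict, so at least 3 frequencies are needed.
Using 3 frequencies: T6=3, T7=3, T12=2, T4=1, T2=1, T9=2. Every pair that conflicts lands in different frequencies.

3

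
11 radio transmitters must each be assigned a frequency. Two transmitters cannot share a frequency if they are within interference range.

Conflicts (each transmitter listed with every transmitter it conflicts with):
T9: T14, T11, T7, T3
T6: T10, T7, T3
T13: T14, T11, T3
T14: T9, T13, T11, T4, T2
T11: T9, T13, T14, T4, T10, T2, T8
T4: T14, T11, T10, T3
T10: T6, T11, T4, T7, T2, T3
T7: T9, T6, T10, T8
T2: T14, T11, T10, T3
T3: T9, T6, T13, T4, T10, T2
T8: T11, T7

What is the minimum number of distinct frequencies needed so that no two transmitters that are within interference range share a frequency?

T6, T10, T3 are mutually in conflict, so at least 3 frequencies are needed.
Using 3 frequencies: T9=3, T6=3, T13=3, T14=2, T11=1, T4=3, T10=2, T7=1, T2=3, T3=1, T8=2. Every pair that conflicts lands in different frequencies.

3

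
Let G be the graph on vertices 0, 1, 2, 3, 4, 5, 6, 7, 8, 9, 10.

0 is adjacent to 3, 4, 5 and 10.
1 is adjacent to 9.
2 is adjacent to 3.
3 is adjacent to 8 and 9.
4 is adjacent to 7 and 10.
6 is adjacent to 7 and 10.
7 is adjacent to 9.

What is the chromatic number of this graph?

3

0, 4, 10 form a triangle, so at least 3 colors are needed.
3 colors suffice: color red → {1, 3, 5, 7, 10}; color blue → {0, 2, 6, 8, 9}; color green → {4}. Every edge joins two different colors.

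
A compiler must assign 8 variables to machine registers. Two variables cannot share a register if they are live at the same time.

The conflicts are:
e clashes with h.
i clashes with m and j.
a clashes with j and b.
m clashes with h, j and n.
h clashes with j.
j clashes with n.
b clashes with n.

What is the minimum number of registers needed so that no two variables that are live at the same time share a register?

m, j, n all conflict with each other, so at least 3 registers are needed.
A valid assignment using 3 registers: e=1, i=3, a=2, m=2, h=3, j=1, b=1, n=3. Each listed conflict is separated.

3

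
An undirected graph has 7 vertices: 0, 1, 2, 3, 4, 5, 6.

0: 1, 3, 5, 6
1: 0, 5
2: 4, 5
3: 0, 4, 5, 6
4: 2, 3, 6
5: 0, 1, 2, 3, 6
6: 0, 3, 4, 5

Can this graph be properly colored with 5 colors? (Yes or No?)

Yes

The chromatic number is 4. 0, 3, 5, 6 are pairwise adjacent (a clique of size 4), so at least 4 colors are needed.
4 colors suffice: color red → {4, 5}; color blue → {1, 2, 6}; color green → {0}; color yellow → {3}.
Since 5 ≥ 4, a proper 5-coloring certainly exists.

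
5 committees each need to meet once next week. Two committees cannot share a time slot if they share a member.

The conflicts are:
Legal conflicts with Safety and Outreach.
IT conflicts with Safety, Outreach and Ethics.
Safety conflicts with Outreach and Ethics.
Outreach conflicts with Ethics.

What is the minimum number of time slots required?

4

IT, Safety, Outreach, Ethics are mutually in conflict, so at least 4 time slots are needed.
4 time slots suffice: time slot 1 → {Safety}; time slot 2 → {Outreach}; time slot 3 → {Legal, IT}; time slot 4 → {Ethics}. Every pair that conflicts lands in different time slots.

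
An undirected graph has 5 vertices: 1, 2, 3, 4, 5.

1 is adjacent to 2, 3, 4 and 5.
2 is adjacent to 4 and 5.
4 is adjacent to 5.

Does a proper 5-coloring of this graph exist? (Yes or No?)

Yes

The chromatic number is 4. 1, 2, 4, 5 form a clique, so at least 4 colors are needed.
A valid assignment using 4 colors: 1=red, 2=yellow, 3=blue, 4=blue, 5=green.
Since 5 ≥ 4, a proper 5-coloring certainly exists.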